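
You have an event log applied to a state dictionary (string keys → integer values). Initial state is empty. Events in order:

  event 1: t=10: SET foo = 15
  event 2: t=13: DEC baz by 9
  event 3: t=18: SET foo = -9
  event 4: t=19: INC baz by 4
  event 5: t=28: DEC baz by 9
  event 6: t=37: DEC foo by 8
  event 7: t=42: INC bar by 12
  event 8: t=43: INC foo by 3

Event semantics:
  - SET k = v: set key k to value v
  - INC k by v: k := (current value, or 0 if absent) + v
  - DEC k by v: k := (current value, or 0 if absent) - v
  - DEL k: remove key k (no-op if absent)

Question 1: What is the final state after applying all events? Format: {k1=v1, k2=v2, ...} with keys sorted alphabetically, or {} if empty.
  after event 1 (t=10: SET foo = 15): {foo=15}
  after event 2 (t=13: DEC baz by 9): {baz=-9, foo=15}
  after event 3 (t=18: SET foo = -9): {baz=-9, foo=-9}
  after event 4 (t=19: INC baz by 4): {baz=-5, foo=-9}
  after event 5 (t=28: DEC baz by 9): {baz=-14, foo=-9}
  after event 6 (t=37: DEC foo by 8): {baz=-14, foo=-17}
  after event 7 (t=42: INC bar by 12): {bar=12, baz=-14, foo=-17}
  after event 8 (t=43: INC foo by 3): {bar=12, baz=-14, foo=-14}

Answer: {bar=12, baz=-14, foo=-14}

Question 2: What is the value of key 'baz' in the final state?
Answer: -14

Derivation:
Track key 'baz' through all 8 events:
  event 1 (t=10: SET foo = 15): baz unchanged
  event 2 (t=13: DEC baz by 9): baz (absent) -> -9
  event 3 (t=18: SET foo = -9): baz unchanged
  event 4 (t=19: INC baz by 4): baz -9 -> -5
  event 5 (t=28: DEC baz by 9): baz -5 -> -14
  event 6 (t=37: DEC foo by 8): baz unchanged
  event 7 (t=42: INC bar by 12): baz unchanged
  event 8 (t=43: INC foo by 3): baz unchanged
Final: baz = -14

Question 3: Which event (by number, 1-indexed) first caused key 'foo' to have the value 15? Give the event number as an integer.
Looking for first event where foo becomes 15:
  event 1: foo (absent) -> 15  <-- first match

Answer: 1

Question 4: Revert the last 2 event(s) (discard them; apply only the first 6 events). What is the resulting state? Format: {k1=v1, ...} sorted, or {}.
Keep first 6 events (discard last 2):
  after event 1 (t=10: SET foo = 15): {foo=15}
  after event 2 (t=13: DEC baz by 9): {baz=-9, foo=15}
  after event 3 (t=18: SET foo = -9): {baz=-9, foo=-9}
  after event 4 (t=19: INC baz by 4): {baz=-5, foo=-9}
  after event 5 (t=28: DEC baz by 9): {baz=-14, foo=-9}
  after event 6 (t=37: DEC foo by 8): {baz=-14, foo=-17}

Answer: {baz=-14, foo=-17}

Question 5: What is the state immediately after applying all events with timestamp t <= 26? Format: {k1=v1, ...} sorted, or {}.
Apply events with t <= 26 (4 events):
  after event 1 (t=10: SET foo = 15): {foo=15}
  after event 2 (t=13: DEC baz by 9): {baz=-9, foo=15}
  after event 3 (t=18: SET foo = -9): {baz=-9, foo=-9}
  after event 4 (t=19: INC baz by 4): {baz=-5, foo=-9}

Answer: {baz=-5, foo=-9}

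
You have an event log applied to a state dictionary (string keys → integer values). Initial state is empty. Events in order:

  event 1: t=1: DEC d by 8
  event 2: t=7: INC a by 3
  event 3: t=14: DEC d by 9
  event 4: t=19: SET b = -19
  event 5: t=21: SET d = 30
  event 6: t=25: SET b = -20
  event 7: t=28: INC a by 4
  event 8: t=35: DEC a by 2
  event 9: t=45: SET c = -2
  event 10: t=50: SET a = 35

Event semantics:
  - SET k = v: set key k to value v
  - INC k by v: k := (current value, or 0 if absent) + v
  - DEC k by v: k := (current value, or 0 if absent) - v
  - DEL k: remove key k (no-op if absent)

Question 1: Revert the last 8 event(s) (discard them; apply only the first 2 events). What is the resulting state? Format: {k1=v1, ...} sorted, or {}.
Keep first 2 events (discard last 8):
  after event 1 (t=1: DEC d by 8): {d=-8}
  after event 2 (t=7: INC a by 3): {a=3, d=-8}

Answer: {a=3, d=-8}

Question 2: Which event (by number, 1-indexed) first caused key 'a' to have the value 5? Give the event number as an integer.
Looking for first event where a becomes 5:
  event 2: a = 3
  event 3: a = 3
  event 4: a = 3
  event 5: a = 3
  event 6: a = 3
  event 7: a = 7
  event 8: a 7 -> 5  <-- first match

Answer: 8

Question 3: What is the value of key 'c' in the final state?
Track key 'c' through all 10 events:
  event 1 (t=1: DEC d by 8): c unchanged
  event 2 (t=7: INC a by 3): c unchanged
  event 3 (t=14: DEC d by 9): c unchanged
  event 4 (t=19: SET b = -19): c unchanged
  event 5 (t=21: SET d = 30): c unchanged
  event 6 (t=25: SET b = -20): c unchanged
  event 7 (t=28: INC a by 4): c unchanged
  event 8 (t=35: DEC a by 2): c unchanged
  event 9 (t=45: SET c = -2): c (absent) -> -2
  event 10 (t=50: SET a = 35): c unchanged
Final: c = -2

Answer: -2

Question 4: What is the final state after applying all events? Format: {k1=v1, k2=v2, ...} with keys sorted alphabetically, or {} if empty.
  after event 1 (t=1: DEC d by 8): {d=-8}
  after event 2 (t=7: INC a by 3): {a=3, d=-8}
  after event 3 (t=14: DEC d by 9): {a=3, d=-17}
  after event 4 (t=19: SET b = -19): {a=3, b=-19, d=-17}
  after event 5 (t=21: SET d = 30): {a=3, b=-19, d=30}
  after event 6 (t=25: SET b = -20): {a=3, b=-20, d=30}
  after event 7 (t=28: INC a by 4): {a=7, b=-20, d=30}
  after event 8 (t=35: DEC a by 2): {a=5, b=-20, d=30}
  after event 9 (t=45: SET c = -2): {a=5, b=-20, c=-2, d=30}
  after event 10 (t=50: SET a = 35): {a=35, b=-20, c=-2, d=30}

Answer: {a=35, b=-20, c=-2, d=30}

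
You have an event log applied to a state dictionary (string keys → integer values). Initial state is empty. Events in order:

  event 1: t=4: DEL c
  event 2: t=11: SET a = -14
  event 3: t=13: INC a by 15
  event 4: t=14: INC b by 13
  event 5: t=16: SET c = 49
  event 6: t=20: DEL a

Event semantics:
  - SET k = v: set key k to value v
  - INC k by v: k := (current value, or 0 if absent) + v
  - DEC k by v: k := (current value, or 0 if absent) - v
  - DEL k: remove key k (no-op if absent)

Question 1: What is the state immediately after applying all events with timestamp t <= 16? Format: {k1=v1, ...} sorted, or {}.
Apply events with t <= 16 (5 events):
  after event 1 (t=4: DEL c): {}
  after event 2 (t=11: SET a = -14): {a=-14}
  after event 3 (t=13: INC a by 15): {a=1}
  after event 4 (t=14: INC b by 13): {a=1, b=13}
  after event 5 (t=16: SET c = 49): {a=1, b=13, c=49}

Answer: {a=1, b=13, c=49}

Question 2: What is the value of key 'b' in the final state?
Answer: 13

Derivation:
Track key 'b' through all 6 events:
  event 1 (t=4: DEL c): b unchanged
  event 2 (t=11: SET a = -14): b unchanged
  event 3 (t=13: INC a by 15): b unchanged
  event 4 (t=14: INC b by 13): b (absent) -> 13
  event 5 (t=16: SET c = 49): b unchanged
  event 6 (t=20: DEL a): b unchanged
Final: b = 13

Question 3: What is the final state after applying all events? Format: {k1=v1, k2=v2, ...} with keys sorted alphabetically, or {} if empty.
  after event 1 (t=4: DEL c): {}
  after event 2 (t=11: SET a = -14): {a=-14}
  after event 3 (t=13: INC a by 15): {a=1}
  after event 4 (t=14: INC b by 13): {a=1, b=13}
  after event 5 (t=16: SET c = 49): {a=1, b=13, c=49}
  after event 6 (t=20: DEL a): {b=13, c=49}

Answer: {b=13, c=49}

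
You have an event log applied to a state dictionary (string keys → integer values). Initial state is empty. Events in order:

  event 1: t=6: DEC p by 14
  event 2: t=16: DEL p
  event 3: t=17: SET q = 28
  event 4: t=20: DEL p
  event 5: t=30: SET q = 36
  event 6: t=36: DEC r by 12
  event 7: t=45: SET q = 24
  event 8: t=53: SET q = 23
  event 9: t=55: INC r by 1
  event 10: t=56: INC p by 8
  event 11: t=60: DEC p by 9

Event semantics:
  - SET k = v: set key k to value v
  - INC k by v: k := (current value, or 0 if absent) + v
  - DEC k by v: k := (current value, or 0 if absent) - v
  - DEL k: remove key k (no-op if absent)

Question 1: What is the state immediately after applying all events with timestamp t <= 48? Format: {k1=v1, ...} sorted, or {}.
Answer: {q=24, r=-12}

Derivation:
Apply events with t <= 48 (7 events):
  after event 1 (t=6: DEC p by 14): {p=-14}
  after event 2 (t=16: DEL p): {}
  after event 3 (t=17: SET q = 28): {q=28}
  after event 4 (t=20: DEL p): {q=28}
  after event 5 (t=30: SET q = 36): {q=36}
  after event 6 (t=36: DEC r by 12): {q=36, r=-12}
  after event 7 (t=45: SET q = 24): {q=24, r=-12}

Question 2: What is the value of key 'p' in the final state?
Track key 'p' through all 11 events:
  event 1 (t=6: DEC p by 14): p (absent) -> -14
  event 2 (t=16: DEL p): p -14 -> (absent)
  event 3 (t=17: SET q = 28): p unchanged
  event 4 (t=20: DEL p): p (absent) -> (absent)
  event 5 (t=30: SET q = 36): p unchanged
  event 6 (t=36: DEC r by 12): p unchanged
  event 7 (t=45: SET q = 24): p unchanged
  event 8 (t=53: SET q = 23): p unchanged
  event 9 (t=55: INC r by 1): p unchanged
  event 10 (t=56: INC p by 8): p (absent) -> 8
  event 11 (t=60: DEC p by 9): p 8 -> -1
Final: p = -1

Answer: -1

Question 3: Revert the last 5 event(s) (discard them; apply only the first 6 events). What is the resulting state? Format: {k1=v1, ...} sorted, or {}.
Keep first 6 events (discard last 5):
  after event 1 (t=6: DEC p by 14): {p=-14}
  after event 2 (t=16: DEL p): {}
  after event 3 (t=17: SET q = 28): {q=28}
  after event 4 (t=20: DEL p): {q=28}
  after event 5 (t=30: SET q = 36): {q=36}
  after event 6 (t=36: DEC r by 12): {q=36, r=-12}

Answer: {q=36, r=-12}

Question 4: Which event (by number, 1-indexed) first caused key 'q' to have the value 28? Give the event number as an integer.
Looking for first event where q becomes 28:
  event 3: q (absent) -> 28  <-- first match

Answer: 3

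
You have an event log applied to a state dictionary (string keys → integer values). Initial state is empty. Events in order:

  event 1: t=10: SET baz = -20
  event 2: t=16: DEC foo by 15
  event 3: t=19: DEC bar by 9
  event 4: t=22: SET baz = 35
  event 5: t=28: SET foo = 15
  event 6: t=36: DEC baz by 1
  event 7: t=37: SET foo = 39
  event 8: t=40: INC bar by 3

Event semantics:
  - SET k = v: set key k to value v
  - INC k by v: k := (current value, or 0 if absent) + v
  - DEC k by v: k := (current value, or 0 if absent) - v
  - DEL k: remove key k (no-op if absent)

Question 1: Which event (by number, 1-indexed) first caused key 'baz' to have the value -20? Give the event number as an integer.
Looking for first event where baz becomes -20:
  event 1: baz (absent) -> -20  <-- first match

Answer: 1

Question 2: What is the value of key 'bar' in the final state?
Answer: -6

Derivation:
Track key 'bar' through all 8 events:
  event 1 (t=10: SET baz = -20): bar unchanged
  event 2 (t=16: DEC foo by 15): bar unchanged
  event 3 (t=19: DEC bar by 9): bar (absent) -> -9
  event 4 (t=22: SET baz = 35): bar unchanged
  event 5 (t=28: SET foo = 15): bar unchanged
  event 6 (t=36: DEC baz by 1): bar unchanged
  event 7 (t=37: SET foo = 39): bar unchanged
  event 8 (t=40: INC bar by 3): bar -9 -> -6
Final: bar = -6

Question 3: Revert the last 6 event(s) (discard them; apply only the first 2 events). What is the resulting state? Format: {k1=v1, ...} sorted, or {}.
Answer: {baz=-20, foo=-15}

Derivation:
Keep first 2 events (discard last 6):
  after event 1 (t=10: SET baz = -20): {baz=-20}
  after event 2 (t=16: DEC foo by 15): {baz=-20, foo=-15}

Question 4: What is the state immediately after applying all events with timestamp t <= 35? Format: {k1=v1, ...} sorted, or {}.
Answer: {bar=-9, baz=35, foo=15}

Derivation:
Apply events with t <= 35 (5 events):
  after event 1 (t=10: SET baz = -20): {baz=-20}
  after event 2 (t=16: DEC foo by 15): {baz=-20, foo=-15}
  after event 3 (t=19: DEC bar by 9): {bar=-9, baz=-20, foo=-15}
  after event 4 (t=22: SET baz = 35): {bar=-9, baz=35, foo=-15}
  after event 5 (t=28: SET foo = 15): {bar=-9, baz=35, foo=15}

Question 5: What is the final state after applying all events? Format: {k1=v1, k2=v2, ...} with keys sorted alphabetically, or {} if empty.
  after event 1 (t=10: SET baz = -20): {baz=-20}
  after event 2 (t=16: DEC foo by 15): {baz=-20, foo=-15}
  after event 3 (t=19: DEC bar by 9): {bar=-9, baz=-20, foo=-15}
  after event 4 (t=22: SET baz = 35): {bar=-9, baz=35, foo=-15}
  after event 5 (t=28: SET foo = 15): {bar=-9, baz=35, foo=15}
  after event 6 (t=36: DEC baz by 1): {bar=-9, baz=34, foo=15}
  after event 7 (t=37: SET foo = 39): {bar=-9, baz=34, foo=39}
  after event 8 (t=40: INC bar by 3): {bar=-6, baz=34, foo=39}

Answer: {bar=-6, baz=34, foo=39}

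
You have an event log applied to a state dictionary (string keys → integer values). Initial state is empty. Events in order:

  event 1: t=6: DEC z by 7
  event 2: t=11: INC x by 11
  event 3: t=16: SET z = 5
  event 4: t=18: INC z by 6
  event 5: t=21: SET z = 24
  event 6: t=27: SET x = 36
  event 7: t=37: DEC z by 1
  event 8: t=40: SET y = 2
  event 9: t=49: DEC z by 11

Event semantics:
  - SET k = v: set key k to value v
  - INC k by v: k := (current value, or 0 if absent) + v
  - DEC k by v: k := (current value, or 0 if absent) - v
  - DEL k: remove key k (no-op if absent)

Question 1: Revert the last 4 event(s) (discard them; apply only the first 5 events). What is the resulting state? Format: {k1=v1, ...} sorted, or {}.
Keep first 5 events (discard last 4):
  after event 1 (t=6: DEC z by 7): {z=-7}
  after event 2 (t=11: INC x by 11): {x=11, z=-7}
  after event 3 (t=16: SET z = 5): {x=11, z=5}
  after event 4 (t=18: INC z by 6): {x=11, z=11}
  after event 5 (t=21: SET z = 24): {x=11, z=24}

Answer: {x=11, z=24}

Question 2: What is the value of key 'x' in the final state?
Track key 'x' through all 9 events:
  event 1 (t=6: DEC z by 7): x unchanged
  event 2 (t=11: INC x by 11): x (absent) -> 11
  event 3 (t=16: SET z = 5): x unchanged
  event 4 (t=18: INC z by 6): x unchanged
  event 5 (t=21: SET z = 24): x unchanged
  event 6 (t=27: SET x = 36): x 11 -> 36
  event 7 (t=37: DEC z by 1): x unchanged
  event 8 (t=40: SET y = 2): x unchanged
  event 9 (t=49: DEC z by 11): x unchanged
Final: x = 36

Answer: 36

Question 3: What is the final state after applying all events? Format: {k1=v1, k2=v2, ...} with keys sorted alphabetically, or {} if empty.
Answer: {x=36, y=2, z=12}

Derivation:
  after event 1 (t=6: DEC z by 7): {z=-7}
  after event 2 (t=11: INC x by 11): {x=11, z=-7}
  after event 3 (t=16: SET z = 5): {x=11, z=5}
  after event 4 (t=18: INC z by 6): {x=11, z=11}
  after event 5 (t=21: SET z = 24): {x=11, z=24}
  after event 6 (t=27: SET x = 36): {x=36, z=24}
  after event 7 (t=37: DEC z by 1): {x=36, z=23}
  after event 8 (t=40: SET y = 2): {x=36, y=2, z=23}
  after event 9 (t=49: DEC z by 11): {x=36, y=2, z=12}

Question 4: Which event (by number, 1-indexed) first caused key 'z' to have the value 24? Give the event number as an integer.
Answer: 5

Derivation:
Looking for first event where z becomes 24:
  event 1: z = -7
  event 2: z = -7
  event 3: z = 5
  event 4: z = 11
  event 5: z 11 -> 24  <-- first match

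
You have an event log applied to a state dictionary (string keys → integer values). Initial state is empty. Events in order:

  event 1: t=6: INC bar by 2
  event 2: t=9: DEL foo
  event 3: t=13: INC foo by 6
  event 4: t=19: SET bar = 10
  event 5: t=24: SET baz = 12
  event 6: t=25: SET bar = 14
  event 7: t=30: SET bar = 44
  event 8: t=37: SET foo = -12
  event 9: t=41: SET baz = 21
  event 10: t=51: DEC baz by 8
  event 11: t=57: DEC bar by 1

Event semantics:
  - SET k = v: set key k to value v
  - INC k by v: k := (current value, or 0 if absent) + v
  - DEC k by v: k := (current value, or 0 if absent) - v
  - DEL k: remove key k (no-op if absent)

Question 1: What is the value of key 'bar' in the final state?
Track key 'bar' through all 11 events:
  event 1 (t=6: INC bar by 2): bar (absent) -> 2
  event 2 (t=9: DEL foo): bar unchanged
  event 3 (t=13: INC foo by 6): bar unchanged
  event 4 (t=19: SET bar = 10): bar 2 -> 10
  event 5 (t=24: SET baz = 12): bar unchanged
  event 6 (t=25: SET bar = 14): bar 10 -> 14
  event 7 (t=30: SET bar = 44): bar 14 -> 44
  event 8 (t=37: SET foo = -12): bar unchanged
  event 9 (t=41: SET baz = 21): bar unchanged
  event 10 (t=51: DEC baz by 8): bar unchanged
  event 11 (t=57: DEC bar by 1): bar 44 -> 43
Final: bar = 43

Answer: 43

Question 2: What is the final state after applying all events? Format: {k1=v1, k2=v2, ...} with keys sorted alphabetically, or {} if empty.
  after event 1 (t=6: INC bar by 2): {bar=2}
  after event 2 (t=9: DEL foo): {bar=2}
  after event 3 (t=13: INC foo by 6): {bar=2, foo=6}
  after event 4 (t=19: SET bar = 10): {bar=10, foo=6}
  after event 5 (t=24: SET baz = 12): {bar=10, baz=12, foo=6}
  after event 6 (t=25: SET bar = 14): {bar=14, baz=12, foo=6}
  after event 7 (t=30: SET bar = 44): {bar=44, baz=12, foo=6}
  after event 8 (t=37: SET foo = -12): {bar=44, baz=12, foo=-12}
  after event 9 (t=41: SET baz = 21): {bar=44, baz=21, foo=-12}
  after event 10 (t=51: DEC baz by 8): {bar=44, baz=13, foo=-12}
  after event 11 (t=57: DEC bar by 1): {bar=43, baz=13, foo=-12}

Answer: {bar=43, baz=13, foo=-12}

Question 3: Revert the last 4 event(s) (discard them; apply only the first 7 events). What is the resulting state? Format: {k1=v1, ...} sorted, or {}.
Keep first 7 events (discard last 4):
  after event 1 (t=6: INC bar by 2): {bar=2}
  after event 2 (t=9: DEL foo): {bar=2}
  after event 3 (t=13: INC foo by 6): {bar=2, foo=6}
  after event 4 (t=19: SET bar = 10): {bar=10, foo=6}
  after event 5 (t=24: SET baz = 12): {bar=10, baz=12, foo=6}
  after event 6 (t=25: SET bar = 14): {bar=14, baz=12, foo=6}
  after event 7 (t=30: SET bar = 44): {bar=44, baz=12, foo=6}

Answer: {bar=44, baz=12, foo=6}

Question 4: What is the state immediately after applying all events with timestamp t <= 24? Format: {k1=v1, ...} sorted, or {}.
Answer: {bar=10, baz=12, foo=6}

Derivation:
Apply events with t <= 24 (5 events):
  after event 1 (t=6: INC bar by 2): {bar=2}
  after event 2 (t=9: DEL foo): {bar=2}
  after event 3 (t=13: INC foo by 6): {bar=2, foo=6}
  after event 4 (t=19: SET bar = 10): {bar=10, foo=6}
  after event 5 (t=24: SET baz = 12): {bar=10, baz=12, foo=6}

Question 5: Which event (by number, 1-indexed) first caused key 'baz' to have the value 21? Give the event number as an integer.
Answer: 9

Derivation:
Looking for first event where baz becomes 21:
  event 5: baz = 12
  event 6: baz = 12
  event 7: baz = 12
  event 8: baz = 12
  event 9: baz 12 -> 21  <-- first match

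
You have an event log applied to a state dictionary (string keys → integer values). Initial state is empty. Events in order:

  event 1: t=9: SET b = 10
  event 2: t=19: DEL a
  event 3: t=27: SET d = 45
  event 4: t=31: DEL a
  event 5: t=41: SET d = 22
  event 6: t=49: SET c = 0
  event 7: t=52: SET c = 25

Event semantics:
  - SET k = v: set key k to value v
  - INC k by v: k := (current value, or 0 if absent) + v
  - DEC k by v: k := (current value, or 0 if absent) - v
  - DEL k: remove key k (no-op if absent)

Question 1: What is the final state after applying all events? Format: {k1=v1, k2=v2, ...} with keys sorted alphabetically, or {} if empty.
Answer: {b=10, c=25, d=22}

Derivation:
  after event 1 (t=9: SET b = 10): {b=10}
  after event 2 (t=19: DEL a): {b=10}
  after event 3 (t=27: SET d = 45): {b=10, d=45}
  after event 4 (t=31: DEL a): {b=10, d=45}
  after event 5 (t=41: SET d = 22): {b=10, d=22}
  after event 6 (t=49: SET c = 0): {b=10, c=0, d=22}
  after event 7 (t=52: SET c = 25): {b=10, c=25, d=22}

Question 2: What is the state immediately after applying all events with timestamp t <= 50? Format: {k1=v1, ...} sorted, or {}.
Answer: {b=10, c=0, d=22}

Derivation:
Apply events with t <= 50 (6 events):
  after event 1 (t=9: SET b = 10): {b=10}
  after event 2 (t=19: DEL a): {b=10}
  after event 3 (t=27: SET d = 45): {b=10, d=45}
  after event 4 (t=31: DEL a): {b=10, d=45}
  after event 5 (t=41: SET d = 22): {b=10, d=22}
  after event 6 (t=49: SET c = 0): {b=10, c=0, d=22}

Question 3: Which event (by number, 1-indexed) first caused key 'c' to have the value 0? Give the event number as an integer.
Answer: 6

Derivation:
Looking for first event where c becomes 0:
  event 6: c (absent) -> 0  <-- first match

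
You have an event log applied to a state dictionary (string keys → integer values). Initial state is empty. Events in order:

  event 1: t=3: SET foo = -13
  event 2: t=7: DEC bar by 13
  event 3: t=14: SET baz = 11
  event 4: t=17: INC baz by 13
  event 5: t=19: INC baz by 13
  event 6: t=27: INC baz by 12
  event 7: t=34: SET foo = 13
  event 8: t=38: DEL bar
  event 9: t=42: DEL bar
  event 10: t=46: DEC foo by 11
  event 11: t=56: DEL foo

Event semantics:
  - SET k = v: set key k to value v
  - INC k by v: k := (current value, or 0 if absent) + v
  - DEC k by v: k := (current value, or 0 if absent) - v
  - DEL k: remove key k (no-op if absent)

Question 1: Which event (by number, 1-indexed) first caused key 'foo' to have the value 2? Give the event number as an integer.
Looking for first event where foo becomes 2:
  event 1: foo = -13
  event 2: foo = -13
  event 3: foo = -13
  event 4: foo = -13
  event 5: foo = -13
  event 6: foo = -13
  event 7: foo = 13
  event 8: foo = 13
  event 9: foo = 13
  event 10: foo 13 -> 2  <-- first match

Answer: 10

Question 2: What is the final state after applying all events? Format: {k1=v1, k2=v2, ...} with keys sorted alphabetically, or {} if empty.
  after event 1 (t=3: SET foo = -13): {foo=-13}
  after event 2 (t=7: DEC bar by 13): {bar=-13, foo=-13}
  after event 3 (t=14: SET baz = 11): {bar=-13, baz=11, foo=-13}
  after event 4 (t=17: INC baz by 13): {bar=-13, baz=24, foo=-13}
  after event 5 (t=19: INC baz by 13): {bar=-13, baz=37, foo=-13}
  after event 6 (t=27: INC baz by 12): {bar=-13, baz=49, foo=-13}
  after event 7 (t=34: SET foo = 13): {bar=-13, baz=49, foo=13}
  after event 8 (t=38: DEL bar): {baz=49, foo=13}
  after event 9 (t=42: DEL bar): {baz=49, foo=13}
  after event 10 (t=46: DEC foo by 11): {baz=49, foo=2}
  after event 11 (t=56: DEL foo): {baz=49}

Answer: {baz=49}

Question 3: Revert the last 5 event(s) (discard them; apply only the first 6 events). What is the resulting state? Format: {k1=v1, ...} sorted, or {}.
Keep first 6 events (discard last 5):
  after event 1 (t=3: SET foo = -13): {foo=-13}
  after event 2 (t=7: DEC bar by 13): {bar=-13, foo=-13}
  after event 3 (t=14: SET baz = 11): {bar=-13, baz=11, foo=-13}
  after event 4 (t=17: INC baz by 13): {bar=-13, baz=24, foo=-13}
  after event 5 (t=19: INC baz by 13): {bar=-13, baz=37, foo=-13}
  after event 6 (t=27: INC baz by 12): {bar=-13, baz=49, foo=-13}

Answer: {bar=-13, baz=49, foo=-13}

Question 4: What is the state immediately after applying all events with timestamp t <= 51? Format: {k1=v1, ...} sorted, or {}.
Apply events with t <= 51 (10 events):
  after event 1 (t=3: SET foo = -13): {foo=-13}
  after event 2 (t=7: DEC bar by 13): {bar=-13, foo=-13}
  after event 3 (t=14: SET baz = 11): {bar=-13, baz=11, foo=-13}
  after event 4 (t=17: INC baz by 13): {bar=-13, baz=24, foo=-13}
  after event 5 (t=19: INC baz by 13): {bar=-13, baz=37, foo=-13}
  after event 6 (t=27: INC baz by 12): {bar=-13, baz=49, foo=-13}
  after event 7 (t=34: SET foo = 13): {bar=-13, baz=49, foo=13}
  after event 8 (t=38: DEL bar): {baz=49, foo=13}
  after event 9 (t=42: DEL bar): {baz=49, foo=13}
  after event 10 (t=46: DEC foo by 11): {baz=49, foo=2}

Answer: {baz=49, foo=2}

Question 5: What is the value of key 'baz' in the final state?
Answer: 49

Derivation:
Track key 'baz' through all 11 events:
  event 1 (t=3: SET foo = -13): baz unchanged
  event 2 (t=7: DEC bar by 13): baz unchanged
  event 3 (t=14: SET baz = 11): baz (absent) -> 11
  event 4 (t=17: INC baz by 13): baz 11 -> 24
  event 5 (t=19: INC baz by 13): baz 24 -> 37
  event 6 (t=27: INC baz by 12): baz 37 -> 49
  event 7 (t=34: SET foo = 13): baz unchanged
  event 8 (t=38: DEL bar): baz unchanged
  event 9 (t=42: DEL bar): baz unchanged
  event 10 (t=46: DEC foo by 11): baz unchanged
  event 11 (t=56: DEL foo): baz unchanged
Final: baz = 49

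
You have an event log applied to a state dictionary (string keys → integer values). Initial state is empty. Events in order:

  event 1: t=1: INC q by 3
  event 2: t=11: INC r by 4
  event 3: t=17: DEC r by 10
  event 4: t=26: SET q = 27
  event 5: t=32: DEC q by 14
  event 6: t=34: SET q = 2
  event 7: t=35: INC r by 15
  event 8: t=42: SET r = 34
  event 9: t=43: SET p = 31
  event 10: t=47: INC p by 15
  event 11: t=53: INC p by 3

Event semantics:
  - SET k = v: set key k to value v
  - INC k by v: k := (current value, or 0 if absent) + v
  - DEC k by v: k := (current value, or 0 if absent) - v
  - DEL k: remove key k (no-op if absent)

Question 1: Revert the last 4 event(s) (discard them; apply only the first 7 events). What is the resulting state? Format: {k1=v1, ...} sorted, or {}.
Keep first 7 events (discard last 4):
  after event 1 (t=1: INC q by 3): {q=3}
  after event 2 (t=11: INC r by 4): {q=3, r=4}
  after event 3 (t=17: DEC r by 10): {q=3, r=-6}
  after event 4 (t=26: SET q = 27): {q=27, r=-6}
  after event 5 (t=32: DEC q by 14): {q=13, r=-6}
  after event 6 (t=34: SET q = 2): {q=2, r=-6}
  after event 7 (t=35: INC r by 15): {q=2, r=9}

Answer: {q=2, r=9}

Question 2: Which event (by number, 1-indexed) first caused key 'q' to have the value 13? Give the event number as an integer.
Answer: 5

Derivation:
Looking for first event where q becomes 13:
  event 1: q = 3
  event 2: q = 3
  event 3: q = 3
  event 4: q = 27
  event 5: q 27 -> 13  <-- first match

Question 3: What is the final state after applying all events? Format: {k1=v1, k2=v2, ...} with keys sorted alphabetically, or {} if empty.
  after event 1 (t=1: INC q by 3): {q=3}
  after event 2 (t=11: INC r by 4): {q=3, r=4}
  after event 3 (t=17: DEC r by 10): {q=3, r=-6}
  after event 4 (t=26: SET q = 27): {q=27, r=-6}
  after event 5 (t=32: DEC q by 14): {q=13, r=-6}
  after event 6 (t=34: SET q = 2): {q=2, r=-6}
  after event 7 (t=35: INC r by 15): {q=2, r=9}
  after event 8 (t=42: SET r = 34): {q=2, r=34}
  after event 9 (t=43: SET p = 31): {p=31, q=2, r=34}
  after event 10 (t=47: INC p by 15): {p=46, q=2, r=34}
  after event 11 (t=53: INC p by 3): {p=49, q=2, r=34}

Answer: {p=49, q=2, r=34}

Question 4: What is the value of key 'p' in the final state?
Track key 'p' through all 11 events:
  event 1 (t=1: INC q by 3): p unchanged
  event 2 (t=11: INC r by 4): p unchanged
  event 3 (t=17: DEC r by 10): p unchanged
  event 4 (t=26: SET q = 27): p unchanged
  event 5 (t=32: DEC q by 14): p unchanged
  event 6 (t=34: SET q = 2): p unchanged
  event 7 (t=35: INC r by 15): p unchanged
  event 8 (t=42: SET r = 34): p unchanged
  event 9 (t=43: SET p = 31): p (absent) -> 31
  event 10 (t=47: INC p by 15): p 31 -> 46
  event 11 (t=53: INC p by 3): p 46 -> 49
Final: p = 49

Answer: 49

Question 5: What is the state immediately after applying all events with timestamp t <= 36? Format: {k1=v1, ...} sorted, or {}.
Answer: {q=2, r=9}

Derivation:
Apply events with t <= 36 (7 events):
  after event 1 (t=1: INC q by 3): {q=3}
  after event 2 (t=11: INC r by 4): {q=3, r=4}
  after event 3 (t=17: DEC r by 10): {q=3, r=-6}
  after event 4 (t=26: SET q = 27): {q=27, r=-6}
  after event 5 (t=32: DEC q by 14): {q=13, r=-6}
  after event 6 (t=34: SET q = 2): {q=2, r=-6}
  after event 7 (t=35: INC r by 15): {q=2, r=9}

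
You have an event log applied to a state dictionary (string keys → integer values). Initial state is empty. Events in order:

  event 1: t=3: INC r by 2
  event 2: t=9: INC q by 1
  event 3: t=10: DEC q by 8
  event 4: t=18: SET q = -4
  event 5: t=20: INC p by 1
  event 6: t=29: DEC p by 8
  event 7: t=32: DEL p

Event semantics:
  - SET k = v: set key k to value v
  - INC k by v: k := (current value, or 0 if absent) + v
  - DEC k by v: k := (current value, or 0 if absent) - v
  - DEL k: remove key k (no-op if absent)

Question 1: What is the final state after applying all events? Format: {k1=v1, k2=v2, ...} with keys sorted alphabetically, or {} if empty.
Answer: {q=-4, r=2}

Derivation:
  after event 1 (t=3: INC r by 2): {r=2}
  after event 2 (t=9: INC q by 1): {q=1, r=2}
  after event 3 (t=10: DEC q by 8): {q=-7, r=2}
  after event 4 (t=18: SET q = -4): {q=-4, r=2}
  after event 5 (t=20: INC p by 1): {p=1, q=-4, r=2}
  after event 6 (t=29: DEC p by 8): {p=-7, q=-4, r=2}
  after event 7 (t=32: DEL p): {q=-4, r=2}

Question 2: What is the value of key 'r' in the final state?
Track key 'r' through all 7 events:
  event 1 (t=3: INC r by 2): r (absent) -> 2
  event 2 (t=9: INC q by 1): r unchanged
  event 3 (t=10: DEC q by 8): r unchanged
  event 4 (t=18: SET q = -4): r unchanged
  event 5 (t=20: INC p by 1): r unchanged
  event 6 (t=29: DEC p by 8): r unchanged
  event 7 (t=32: DEL p): r unchanged
Final: r = 2

Answer: 2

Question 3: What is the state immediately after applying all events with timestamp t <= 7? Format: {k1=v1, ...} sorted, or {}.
Apply events with t <= 7 (1 events):
  after event 1 (t=3: INC r by 2): {r=2}

Answer: {r=2}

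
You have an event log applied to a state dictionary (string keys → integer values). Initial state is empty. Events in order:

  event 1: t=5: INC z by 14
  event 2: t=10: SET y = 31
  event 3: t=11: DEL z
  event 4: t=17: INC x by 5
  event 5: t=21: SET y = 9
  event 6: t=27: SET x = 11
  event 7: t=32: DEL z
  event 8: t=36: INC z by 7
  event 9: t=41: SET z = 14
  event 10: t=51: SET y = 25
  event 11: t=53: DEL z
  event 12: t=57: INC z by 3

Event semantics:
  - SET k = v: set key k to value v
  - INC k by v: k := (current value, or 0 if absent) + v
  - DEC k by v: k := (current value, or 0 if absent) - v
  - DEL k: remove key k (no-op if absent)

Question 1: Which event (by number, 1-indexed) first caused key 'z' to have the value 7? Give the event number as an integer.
Answer: 8

Derivation:
Looking for first event where z becomes 7:
  event 1: z = 14
  event 2: z = 14
  event 3: z = (absent)
  event 8: z (absent) -> 7  <-- first match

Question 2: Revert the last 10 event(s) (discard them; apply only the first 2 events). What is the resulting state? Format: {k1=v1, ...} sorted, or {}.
Answer: {y=31, z=14}

Derivation:
Keep first 2 events (discard last 10):
  after event 1 (t=5: INC z by 14): {z=14}
  after event 2 (t=10: SET y = 31): {y=31, z=14}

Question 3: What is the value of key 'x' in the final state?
Track key 'x' through all 12 events:
  event 1 (t=5: INC z by 14): x unchanged
  event 2 (t=10: SET y = 31): x unchanged
  event 3 (t=11: DEL z): x unchanged
  event 4 (t=17: INC x by 5): x (absent) -> 5
  event 5 (t=21: SET y = 9): x unchanged
  event 6 (t=27: SET x = 11): x 5 -> 11
  event 7 (t=32: DEL z): x unchanged
  event 8 (t=36: INC z by 7): x unchanged
  event 9 (t=41: SET z = 14): x unchanged
  event 10 (t=51: SET y = 25): x unchanged
  event 11 (t=53: DEL z): x unchanged
  event 12 (t=57: INC z by 3): x unchanged
Final: x = 11

Answer: 11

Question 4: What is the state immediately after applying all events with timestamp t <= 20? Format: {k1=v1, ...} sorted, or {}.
Apply events with t <= 20 (4 events):
  after event 1 (t=5: INC z by 14): {z=14}
  after event 2 (t=10: SET y = 31): {y=31, z=14}
  after event 3 (t=11: DEL z): {y=31}
  after event 4 (t=17: INC x by 5): {x=5, y=31}

Answer: {x=5, y=31}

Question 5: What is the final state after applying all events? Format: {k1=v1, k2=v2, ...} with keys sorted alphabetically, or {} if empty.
  after event 1 (t=5: INC z by 14): {z=14}
  after event 2 (t=10: SET y = 31): {y=31, z=14}
  after event 3 (t=11: DEL z): {y=31}
  after event 4 (t=17: INC x by 5): {x=5, y=31}
  after event 5 (t=21: SET y = 9): {x=5, y=9}
  after event 6 (t=27: SET x = 11): {x=11, y=9}
  after event 7 (t=32: DEL z): {x=11, y=9}
  after event 8 (t=36: INC z by 7): {x=11, y=9, z=7}
  after event 9 (t=41: SET z = 14): {x=11, y=9, z=14}
  after event 10 (t=51: SET y = 25): {x=11, y=25, z=14}
  after event 11 (t=53: DEL z): {x=11, y=25}
  after event 12 (t=57: INC z by 3): {x=11, y=25, z=3}

Answer: {x=11, y=25, z=3}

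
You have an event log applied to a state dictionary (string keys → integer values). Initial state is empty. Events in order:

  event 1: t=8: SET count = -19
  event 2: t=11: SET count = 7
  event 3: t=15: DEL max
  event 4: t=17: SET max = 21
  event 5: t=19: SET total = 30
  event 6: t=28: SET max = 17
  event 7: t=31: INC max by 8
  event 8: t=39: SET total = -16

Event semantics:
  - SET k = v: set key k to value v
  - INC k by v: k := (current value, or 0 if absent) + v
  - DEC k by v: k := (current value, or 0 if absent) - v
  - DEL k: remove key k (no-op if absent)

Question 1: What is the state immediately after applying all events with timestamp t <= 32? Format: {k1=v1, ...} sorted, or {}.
Apply events with t <= 32 (7 events):
  after event 1 (t=8: SET count = -19): {count=-19}
  after event 2 (t=11: SET count = 7): {count=7}
  after event 3 (t=15: DEL max): {count=7}
  after event 4 (t=17: SET max = 21): {count=7, max=21}
  after event 5 (t=19: SET total = 30): {count=7, max=21, total=30}
  after event 6 (t=28: SET max = 17): {count=7, max=17, total=30}
  after event 7 (t=31: INC max by 8): {count=7, max=25, total=30}

Answer: {count=7, max=25, total=30}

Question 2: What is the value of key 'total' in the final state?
Answer: -16

Derivation:
Track key 'total' through all 8 events:
  event 1 (t=8: SET count = -19): total unchanged
  event 2 (t=11: SET count = 7): total unchanged
  event 3 (t=15: DEL max): total unchanged
  event 4 (t=17: SET max = 21): total unchanged
  event 5 (t=19: SET total = 30): total (absent) -> 30
  event 6 (t=28: SET max = 17): total unchanged
  event 7 (t=31: INC max by 8): total unchanged
  event 8 (t=39: SET total = -16): total 30 -> -16
Final: total = -16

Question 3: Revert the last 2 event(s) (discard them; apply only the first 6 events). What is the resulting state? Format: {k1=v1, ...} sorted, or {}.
Answer: {count=7, max=17, total=30}

Derivation:
Keep first 6 events (discard last 2):
  after event 1 (t=8: SET count = -19): {count=-19}
  after event 2 (t=11: SET count = 7): {count=7}
  after event 3 (t=15: DEL max): {count=7}
  after event 4 (t=17: SET max = 21): {count=7, max=21}
  after event 5 (t=19: SET total = 30): {count=7, max=21, total=30}
  after event 6 (t=28: SET max = 17): {count=7, max=17, total=30}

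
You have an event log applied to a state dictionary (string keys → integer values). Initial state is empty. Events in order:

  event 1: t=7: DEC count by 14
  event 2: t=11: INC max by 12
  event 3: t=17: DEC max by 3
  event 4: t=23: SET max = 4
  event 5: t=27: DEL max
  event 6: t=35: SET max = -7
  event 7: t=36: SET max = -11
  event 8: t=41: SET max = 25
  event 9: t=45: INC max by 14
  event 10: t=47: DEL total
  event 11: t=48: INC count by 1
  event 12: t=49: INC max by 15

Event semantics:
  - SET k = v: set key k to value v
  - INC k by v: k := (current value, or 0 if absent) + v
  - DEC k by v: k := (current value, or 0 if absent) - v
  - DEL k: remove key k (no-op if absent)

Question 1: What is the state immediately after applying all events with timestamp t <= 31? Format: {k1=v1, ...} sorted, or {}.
Answer: {count=-14}

Derivation:
Apply events with t <= 31 (5 events):
  after event 1 (t=7: DEC count by 14): {count=-14}
  after event 2 (t=11: INC max by 12): {count=-14, max=12}
  after event 3 (t=17: DEC max by 3): {count=-14, max=9}
  after event 4 (t=23: SET max = 4): {count=-14, max=4}
  after event 5 (t=27: DEL max): {count=-14}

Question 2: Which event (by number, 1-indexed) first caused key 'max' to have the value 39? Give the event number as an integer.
Looking for first event where max becomes 39:
  event 2: max = 12
  event 3: max = 9
  event 4: max = 4
  event 5: max = (absent)
  event 6: max = -7
  event 7: max = -11
  event 8: max = 25
  event 9: max 25 -> 39  <-- first match

Answer: 9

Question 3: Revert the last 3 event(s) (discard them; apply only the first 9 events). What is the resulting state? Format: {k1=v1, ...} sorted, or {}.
Keep first 9 events (discard last 3):
  after event 1 (t=7: DEC count by 14): {count=-14}
  after event 2 (t=11: INC max by 12): {count=-14, max=12}
  after event 3 (t=17: DEC max by 3): {count=-14, max=9}
  after event 4 (t=23: SET max = 4): {count=-14, max=4}
  after event 5 (t=27: DEL max): {count=-14}
  after event 6 (t=35: SET max = -7): {count=-14, max=-7}
  after event 7 (t=36: SET max = -11): {count=-14, max=-11}
  after event 8 (t=41: SET max = 25): {count=-14, max=25}
  after event 9 (t=45: INC max by 14): {count=-14, max=39}

Answer: {count=-14, max=39}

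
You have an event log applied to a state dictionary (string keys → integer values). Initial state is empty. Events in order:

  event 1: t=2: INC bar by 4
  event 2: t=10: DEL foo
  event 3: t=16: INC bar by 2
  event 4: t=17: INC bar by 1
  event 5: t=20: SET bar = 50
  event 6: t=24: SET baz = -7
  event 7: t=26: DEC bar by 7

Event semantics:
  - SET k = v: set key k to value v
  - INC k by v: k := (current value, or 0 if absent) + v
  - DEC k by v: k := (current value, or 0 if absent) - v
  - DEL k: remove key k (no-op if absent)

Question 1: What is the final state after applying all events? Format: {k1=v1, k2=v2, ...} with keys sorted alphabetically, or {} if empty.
Answer: {bar=43, baz=-7}

Derivation:
  after event 1 (t=2: INC bar by 4): {bar=4}
  after event 2 (t=10: DEL foo): {bar=4}
  after event 3 (t=16: INC bar by 2): {bar=6}
  after event 4 (t=17: INC bar by 1): {bar=7}
  after event 5 (t=20: SET bar = 50): {bar=50}
  after event 6 (t=24: SET baz = -7): {bar=50, baz=-7}
  after event 7 (t=26: DEC bar by 7): {bar=43, baz=-7}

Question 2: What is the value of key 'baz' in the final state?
Answer: -7

Derivation:
Track key 'baz' through all 7 events:
  event 1 (t=2: INC bar by 4): baz unchanged
  event 2 (t=10: DEL foo): baz unchanged
  event 3 (t=16: INC bar by 2): baz unchanged
  event 4 (t=17: INC bar by 1): baz unchanged
  event 5 (t=20: SET bar = 50): baz unchanged
  event 6 (t=24: SET baz = -7): baz (absent) -> -7
  event 7 (t=26: DEC bar by 7): baz unchanged
Final: baz = -7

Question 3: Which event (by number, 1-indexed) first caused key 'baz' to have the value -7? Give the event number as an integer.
Looking for first event where baz becomes -7:
  event 6: baz (absent) -> -7  <-- first match

Answer: 6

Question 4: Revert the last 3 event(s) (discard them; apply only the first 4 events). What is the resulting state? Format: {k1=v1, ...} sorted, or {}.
Answer: {bar=7}

Derivation:
Keep first 4 events (discard last 3):
  after event 1 (t=2: INC bar by 4): {bar=4}
  after event 2 (t=10: DEL foo): {bar=4}
  after event 3 (t=16: INC bar by 2): {bar=6}
  after event 4 (t=17: INC bar by 1): {bar=7}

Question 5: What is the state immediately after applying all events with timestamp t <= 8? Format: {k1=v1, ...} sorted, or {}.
Answer: {bar=4}

Derivation:
Apply events with t <= 8 (1 events):
  after event 1 (t=2: INC bar by 4): {bar=4}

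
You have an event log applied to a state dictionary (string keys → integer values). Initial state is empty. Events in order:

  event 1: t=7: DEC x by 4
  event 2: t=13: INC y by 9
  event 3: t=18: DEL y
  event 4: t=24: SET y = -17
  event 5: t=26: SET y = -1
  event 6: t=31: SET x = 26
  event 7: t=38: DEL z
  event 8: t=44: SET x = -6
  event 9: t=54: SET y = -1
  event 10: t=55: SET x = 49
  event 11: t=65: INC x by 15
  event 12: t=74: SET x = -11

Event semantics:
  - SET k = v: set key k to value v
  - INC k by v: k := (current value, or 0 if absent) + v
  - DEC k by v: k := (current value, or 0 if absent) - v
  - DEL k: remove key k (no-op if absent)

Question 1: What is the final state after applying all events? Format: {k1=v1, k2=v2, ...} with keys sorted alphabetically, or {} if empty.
  after event 1 (t=7: DEC x by 4): {x=-4}
  after event 2 (t=13: INC y by 9): {x=-4, y=9}
  after event 3 (t=18: DEL y): {x=-4}
  after event 4 (t=24: SET y = -17): {x=-4, y=-17}
  after event 5 (t=26: SET y = -1): {x=-4, y=-1}
  after event 6 (t=31: SET x = 26): {x=26, y=-1}
  after event 7 (t=38: DEL z): {x=26, y=-1}
  after event 8 (t=44: SET x = -6): {x=-6, y=-1}
  after event 9 (t=54: SET y = -1): {x=-6, y=-1}
  after event 10 (t=55: SET x = 49): {x=49, y=-1}
  after event 11 (t=65: INC x by 15): {x=64, y=-1}
  after event 12 (t=74: SET x = -11): {x=-11, y=-1}

Answer: {x=-11, y=-1}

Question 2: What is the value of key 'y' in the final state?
Track key 'y' through all 12 events:
  event 1 (t=7: DEC x by 4): y unchanged
  event 2 (t=13: INC y by 9): y (absent) -> 9
  event 3 (t=18: DEL y): y 9 -> (absent)
  event 4 (t=24: SET y = -17): y (absent) -> -17
  event 5 (t=26: SET y = -1): y -17 -> -1
  event 6 (t=31: SET x = 26): y unchanged
  event 7 (t=38: DEL z): y unchanged
  event 8 (t=44: SET x = -6): y unchanged
  event 9 (t=54: SET y = -1): y -1 -> -1
  event 10 (t=55: SET x = 49): y unchanged
  event 11 (t=65: INC x by 15): y unchanged
  event 12 (t=74: SET x = -11): y unchanged
Final: y = -1

Answer: -1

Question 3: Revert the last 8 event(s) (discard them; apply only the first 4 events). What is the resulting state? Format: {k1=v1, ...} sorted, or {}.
Answer: {x=-4, y=-17}

Derivation:
Keep first 4 events (discard last 8):
  after event 1 (t=7: DEC x by 4): {x=-4}
  after event 2 (t=13: INC y by 9): {x=-4, y=9}
  after event 3 (t=18: DEL y): {x=-4}
  after event 4 (t=24: SET y = -17): {x=-4, y=-17}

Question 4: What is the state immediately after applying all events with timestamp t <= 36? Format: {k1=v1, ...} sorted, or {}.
Apply events with t <= 36 (6 events):
  after event 1 (t=7: DEC x by 4): {x=-4}
  after event 2 (t=13: INC y by 9): {x=-4, y=9}
  after event 3 (t=18: DEL y): {x=-4}
  after event 4 (t=24: SET y = -17): {x=-4, y=-17}
  after event 5 (t=26: SET y = -1): {x=-4, y=-1}
  after event 6 (t=31: SET x = 26): {x=26, y=-1}

Answer: {x=26, y=-1}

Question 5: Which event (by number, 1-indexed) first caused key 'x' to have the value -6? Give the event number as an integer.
Answer: 8

Derivation:
Looking for first event where x becomes -6:
  event 1: x = -4
  event 2: x = -4
  event 3: x = -4
  event 4: x = -4
  event 5: x = -4
  event 6: x = 26
  event 7: x = 26
  event 8: x 26 -> -6  <-- first match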